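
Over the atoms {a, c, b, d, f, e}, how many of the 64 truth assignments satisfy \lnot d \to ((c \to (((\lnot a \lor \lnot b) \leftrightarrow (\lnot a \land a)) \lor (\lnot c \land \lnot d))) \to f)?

Initial set: {(\lnot d \to ((c \to (((\lnot a \lor \lnot b) \leftrightarrow (\lnot a \land a)) \lor (\lnot c \land \lnot d))) \to f))}.
(\lnot d \to ((c \to (((\lnot a \lor \lnot b) \leftrightarrow (\lnot a \land a)) \lor (\lnot c \land \lnot d))) \to f)): β-rule — branch into \lnot \lnot d  //  ((c \to (((\lnot a \lor \lnot b) \leftrightarrow (\lnot a \land a)) \lor (\lnot c \land \lnot d))) \to f).
  branch 1 (add \lnot \lnot d):
    ○ open, literals {d=true}.
  branch 2 (add ((c \to (((\lnot a \lor \lnot b) \leftrightarrow (\lnot a \land a)) \lor (\lnot c \land \lnot d))) \to f)):
    ((c \to (((\lnot a \lor \lnot b) \leftrightarrow (\lnot a \land a)) \lor (\lnot c \land \lnot d))) \to f): β-rule — branch into \lnot (c \to (((\lnot a \lor \lnot b) \leftrightarrow (\lnot a \land a)) \lor (\lnot c \land \lnot d)))  //  f.
      branch 2.1 (add \lnot (c \to (((\lnot a \lor \lnot b) \leftrightarrow (\lnot a \land a)) \lor (\lnot c \land \lnot d)))):
        \lnot (c \to (((\lnot a \lor \lnot b) \leftrightarrow (\lnot a \land a)) \lor (\lnot c \land \lnot d))): α-rule — add c, \lnot (((\lnot a \lor \lnot b) \leftrightarrow (\lnot a \land a)) \lor (\lnot c \land \lnot d)).
        \lnot (((\lnot a \lor \lnot b) \leftrightarrow (\lnot a \land a)) \lor (\lnot c \land \lnot d)): α-rule — add \lnot ((\lnot a \lor \lnot b) \leftrightarrow (\lnot a \land a)), \lnot (\lnot c \land \lnot d).
        \lnot ((\lnot a \lor \lnot b) \leftrightarrow (\lnot a \land a)): β-rule — branch into (\lnot a \lor \lnot b), \lnot (\lnot a \land a)  //  \lnot (\lnot a \lor \lnot b), (\lnot a \land a).
          branch 2.1.1 (add (\lnot a \lor \lnot b), \lnot (\lnot a \land a)):
            \lnot (\lnot c \land \lnot d): β-rule — branch into \lnot \lnot c  //  \lnot \lnot d.
              branch 2.1.1.1 (add \lnot \lnot c):
                (\lnot a \lor \lnot b): β-rule — branch into \lnot a  //  \lnot b.
                  branch 2.1.1.1.1 (add \lnot a):
                    \lnot (\lnot a \land a): β-rule — branch into \lnot \lnot a  //  \lnot a.
                      branch 2.1.1.1.1.1 (add \lnot \lnot a):
                        × closes — contains both a and \lnot a.
                      branch 2.1.1.1.1.2 (add \lnot a):
                        ○ open, literals {a=false, c=true}.
                  branch 2.1.1.1.2 (add \lnot b):
                    \lnot (\lnot a \land a): β-rule — branch into \lnot \lnot a  //  \lnot a.
                      branch 2.1.1.1.2.1 (add \lnot \lnot a):
                        ○ open, literals {a=true, b=false, c=true}.
                      branch 2.1.1.1.2.2 (add \lnot a):
                        ○ open, literals {a=false, b=false, c=true}.
              branch 2.1.1.2 (add \lnot \lnot d):
                (\lnot a \lor \lnot b): β-rule — branch into \lnot a  //  \lnot b.
                  branch 2.1.1.2.1 (add \lnot a):
                    \lnot (\lnot a \land a): β-rule — branch into \lnot \lnot a  //  \lnot a.
                      branch 2.1.1.2.1.1 (add \lnot \lnot a):
                        × closes — contains both a and \lnot a.
                      branch 2.1.1.2.1.2 (add \lnot a):
                        ○ open, literals {a=false, c=true, d=true}.
                  branch 2.1.1.2.2 (add \lnot b):
                    \lnot (\lnot a \land a): β-rule — branch into \lnot \lnot a  //  \lnot a.
                      branch 2.1.1.2.2.1 (add \lnot \lnot a):
                        ○ open, literals {a=true, b=false, c=true, d=true}.
                      branch 2.1.1.2.2.2 (add \lnot a):
                        ○ open, literals {a=false, b=false, c=true, d=true}.
          branch 2.1.2 (add \lnot (\lnot a \lor \lnot b), (\lnot a \land a)):
            \lnot (\lnot a \lor \lnot b): α-rule — add \lnot \lnot a, \lnot \lnot b.
            (\lnot a \land a): α-rule — add \lnot a, a.
            × closes — contains both a and \lnot a.
      branch 2.2 (add f):
        ○ open, literals {f=true}.
3 branches closed, 8 open.
Each open branch fixes some atoms; the unmentioned ones are free. Counting distinct full assignments: branch {d=true} (a, c, b, f, e) contributes 32 new; branch {a=false, c=true} (b, d, f, e) contributes 8 new; branch {a=true, b=false, c=true} (d, f, e) contributes 4 new; branch {a=false, b=false, c=true} (d, f, e) contributes 0 new; branch {a=false, c=true, d=true} (b, f, e) contributes 0 new; branch {a=true, b=false, c=true, d=true} (f, e) contributes 0 new; branch {a=false, b=false, c=true, d=true} (f, e) contributes 0 new; branch {f=true} (a, c, b, d, e) contributes 10 new. Total: 54.

54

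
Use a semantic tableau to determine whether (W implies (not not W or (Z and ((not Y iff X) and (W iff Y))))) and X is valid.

Assume the negation and expand:
Initial set: {not ((W implies (not not W or (Z and ((not Y iff X) and (W iff Y))))) and X)}.
not ((W implies (not not W or (Z and ((not Y iff X) and (W iff Y))))) and X): β-rule — branch into not (W implies (not not W or (Z and ((not Y iff X) and (W iff Y)))))  //  not X.
  branch 1 (add not (W implies (not not W or (Z and ((not Y iff X) and (W iff Y)))))):
    not (W implies (not not W or (Z and ((not Y iff X) and (W iff Y))))): α-rule — add W, not (not not W or (Z and ((not Y iff X) and (W iff Y)))).
    not (not not W or (Z and ((not Y iff X) and (W iff Y)))): α-rule — add not not not W, not (Z and ((not Y iff X) and (W iff Y))).
    not not not W: drop double negation, giving not W.
    × closes — contains both W and not W.
  branch 2 (add not X):
    ○ open, literals {X=F}.
1 branch closed, 1 open.
An open branch gives a countermodel: X=F (unmentioned atoms arbitrary); under it the original formula is false.

Not valid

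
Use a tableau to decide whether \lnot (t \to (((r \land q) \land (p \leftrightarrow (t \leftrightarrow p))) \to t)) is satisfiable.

Initial set: {T \lnot (t \to (((r \land q) \land (p \leftrightarrow (t \leftrightarrow p))) \to t))}.
T \lnot (t \to (((r \land q) \land (p \leftrightarrow (t \leftrightarrow p))) \to t)): α-rule — add T t, F (((r \land q) \land (p \leftrightarrow (t \leftrightarrow p))) \to t).
F (((r \land q) \land (p \leftrightarrow (t \leftrightarrow p))) \to t): α-rule — add T ((r \land q) \land (p \leftrightarrow (t \leftrightarrow p))), F t.
× closes — contains both t and \lnot t.
All 1 branch closes.
Every branch closed; the formula is unsatisfiable.

Unsatisfiable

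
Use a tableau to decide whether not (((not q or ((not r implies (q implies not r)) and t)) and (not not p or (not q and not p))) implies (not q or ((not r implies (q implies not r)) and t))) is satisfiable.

Initial set: {not (((not q or ((not r implies (q implies not r)) and t)) and (not not p or (not q and not p))) implies (not q or ((not r implies (q implies not r)) and t)))}.
not (((not q or ((not r implies (q implies not r)) and t)) and (not not p or (not q and not p))) implies (not q or ((not r implies (q implies not r)) and t))): α-rule — add ((not q or ((not r implies (q implies not r)) and t)) and (not not p or (not q and not p))), not (not q or ((not r implies (q implies not r)) and t)).
((not q or ((not r implies (q implies not r)) and t)) and (not not p or (not q and not p))): α-rule — add (not q or ((not r implies (q implies not r)) and t)), (not not p or (not q and not p)).
not (not q or ((not r implies (q implies not r)) and t)): α-rule — add not not q, not ((not r implies (q implies not r)) and t).
(not q or ((not r implies (q implies not r)) and t)): β-rule — branch into not q  //  ((not r implies (q implies not r)) and t).
  branch 1 (add not q):
    × closes — contains both q and not q.
  branch 2 (add ((not r implies (q implies not r)) and t)):
    ((not r implies (q implies not r)) and t): α-rule — add (not r implies (q implies not r)), t.
    (not not p or (not q and not p)): β-rule — branch into not not p  //  (not q and not p).
      branch 2.1 (add not not p):
        not not p: drop double negation, giving p.
        not ((not r implies (q implies not r)) and t): β-rule — branch into not (not r implies (q implies not r))  //  not t.
          branch 2.1.1 (add not (not r implies (q implies not r))):
            not (not r implies (q implies not r)): α-rule — add not r, not (q implies not r).
            not (q implies not r): α-rule — add q, not not r.
            × closes — contains both r and not r.
          branch 2.1.2 (add not t):
            × closes — contains both t and not t.
      branch 2.2 (add (not q and not p)):
        (not q and not p): α-rule — add not q, not p.
        × closes — contains both q and not q.
All 4 branches close.
Every branch closed; the formula is unsatisfiable.

Unsatisfiable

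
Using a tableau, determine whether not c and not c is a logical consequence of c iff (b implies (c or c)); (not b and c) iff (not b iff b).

No

Initial set: {(c iff (b implies (c or c))); ((not b and c) iff (not b iff b)); not (not c and not c)}.
(c iff (b implies (c or c))): β-rule — branch into c, (b implies (c or c))  //  not c, not (b implies (c or c)).
  branch 1 (add c, (b implies (c or c))):
    ((not b and c) iff (not b iff b)): β-rule — branch into (not b and c), (not b iff b)  //  not (not b and c), not (not b iff b).
      branch 1.1 (add (not b and c), (not b iff b)):
        (not b and c): α-rule — add not b, c.
        not (not c and not c): β-rule — branch into not not c  //  not not c.
          branch 1.1.1 (add not not c):
            (b implies (c or c)): β-rule — branch into not b  //  (c or c).
              branch 1.1.1.1 (add not b):
                (not b iff b): β-rule — branch into not b, b  //  not not b, not b.
                  branch 1.1.1.1.1 (add not b, b):
                    × closes — contains both b and not b.
                  branch 1.1.1.1.2 (add not not b, not b):
                    × closes — contains both b and not b.
              branch 1.1.1.2 (add (c or c)):
                (not b iff b): β-rule — branch into not b, b  //  not not b, not b.
                  branch 1.1.1.2.1 (add not b, b):
                    × closes — contains both b and not b.
                  branch 1.1.1.2.2 (add not not b, not b):
                    × closes — contains both b and not b.
          branch 1.1.2 (add not not c):
            (b implies (c or c)): β-rule — branch into not b  //  (c or c).
              branch 1.1.2.1 (add not b):
                (not b iff b): β-rule — branch into not b, b  //  not not b, not b.
                  branch 1.1.2.1.1 (add not b, b):
                    × closes — contains both b and not b.
                  branch 1.1.2.1.2 (add not not b, not b):
                    × closes — contains both b and not b.
              branch 1.1.2.2 (add (c or c)):
                (not b iff b): β-rule — branch into not b, b  //  not not b, not b.
                  branch 1.1.2.2.1 (add not b, b):
                    × closes — contains both b and not b.
                  branch 1.1.2.2.2 (add not not b, not b):
                    × closes — contains both b and not b.
      branch 1.2 (add not (not b and c), not (not b iff b)):
        not (not c and not c): β-rule — branch into not not c  //  not not c.
          branch 1.2.1 (add not not c):
            (b implies (c or c)): β-rule — branch into not b  //  (c or c).
              branch 1.2.1.1 (add not b):
                not (not b and c): β-rule — branch into not not b  //  not c.
                  branch 1.2.1.1.1 (add not not b):
                    × closes — contains both b and not b.
                  branch 1.2.1.1.2 (add not c):
                    × closes — contains both c and not c.
              branch 1.2.1.2 (add (c or c)):
                not (not b and c): β-rule — branch into not not b  //  not c.
                  branch 1.2.1.2.1 (add not not b):
                    not (not b iff b): β-rule — branch into not b, not b  //  not not b, b.
                      branch 1.2.1.2.1.1 (add not b, not b):
                        × closes — contains both b and not b.
                      branch 1.2.1.2.1.2 (add not not b, b):
                        (c or c): β-rule — branch into c  //  c.
                          branch 1.2.1.2.1.2.1 (add c):
                            ○ open, literals {b=1, c=1}.
                          branch 1.2.1.2.1.2.2 (add c):
                            ○ open, literals {b=1, c=1}.
                  branch 1.2.1.2.2 (add not c):
                    × closes — contains both c and not c.
          branch 1.2.2 (add not not c):
            (b implies (c or c)): β-rule — branch into not b  //  (c or c).
              branch 1.2.2.1 (add not b):
                not (not b and c): β-rule — branch into not not b  //  not c.
                  branch 1.2.2.1.1 (add not not b):
                    × closes — contains both b and not b.
                  branch 1.2.2.1.2 (add not c):
                    × closes — contains both c and not c.
              branch 1.2.2.2 (add (c or c)):
                not (not b and c): β-rule — branch into not not b  //  not c.
                  branch 1.2.2.2.1 (add not not b):
                    not (not b iff b): β-rule — branch into not b, not b  //  not not b, b.
                      branch 1.2.2.2.1.1 (add not b, not b):
                        × closes — contains both b and not b.
                      branch 1.2.2.2.1.2 (add not not b, b):
                        (c or c): β-rule — branch into c  //  c.
                          branch 1.2.2.2.1.2.1 (add c):
                            ○ open, literals {b=1, c=1}.
                          branch 1.2.2.2.1.2.2 (add c):
                            ○ open, literals {b=1, c=1}.
                  branch 1.2.2.2.2 (add not c):
                    × closes — contains both c and not c.
  branch 2 (add not c, not (b implies (c or c))):
    not (b implies (c or c)): α-rule — add b, not (c or c).
    not (c or c): α-rule — add not c, not c.
    ((not b and c) iff (not b iff b)): β-rule — branch into (not b and c), (not b iff b)  //  not (not b and c), not (not b iff b).
      branch 2.1 (add (not b and c), (not b iff b)):
        (not b and c): α-rule — add not b, c.
        × closes — contains both b and not b.
      branch 2.2 (add not (not b and c), not (not b iff b)):
        not (not c and not c): β-rule — branch into not not c  //  not not c.
          branch 2.2.1 (add not not c):
            × closes — contains both c and not c.
          branch 2.2.2 (add not not c):
            × closes — contains both c and not c.
19 branches closed, 4 open.
An open branch gives a countermodel: b=1, c=1 (unmentioned atoms arbitrary); the premises hold there but the conclusion fails.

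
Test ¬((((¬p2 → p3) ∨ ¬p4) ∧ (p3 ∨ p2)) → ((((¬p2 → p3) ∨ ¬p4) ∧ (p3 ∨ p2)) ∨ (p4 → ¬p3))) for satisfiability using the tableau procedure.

Initial set: {¬((((¬p2 → p3) ∨ ¬p4) ∧ (p3 ∨ p2)) → ((((¬p2 → p3) ∨ ¬p4) ∧ (p3 ∨ p2)) ∨ (p4 → ¬p3)))}.
¬((((¬p2 → p3) ∨ ¬p4) ∧ (p3 ∨ p2)) → ((((¬p2 → p3) ∨ ¬p4) ∧ (p3 ∨ p2)) ∨ (p4 → ¬p3))): α-rule — add (((¬p2 → p3) ∨ ¬p4) ∧ (p3 ∨ p2)), ¬((((¬p2 → p3) ∨ ¬p4) ∧ (p3 ∨ p2)) ∨ (p4 → ¬p3)).
(((¬p2 → p3) ∨ ¬p4) ∧ (p3 ∨ p2)): α-rule — add ((¬p2 → p3) ∨ ¬p4), (p3 ∨ p2).
¬((((¬p2 → p3) ∨ ¬p4) ∧ (p3 ∨ p2)) ∨ (p4 → ¬p3)): α-rule — add ¬(((¬p2 → p3) ∨ ¬p4) ∧ (p3 ∨ p2)), ¬(p4 → ¬p3).
¬(p4 → ¬p3): α-rule — add p4, ¬¬p3.
((¬p2 → p3) ∨ ¬p4): β-rule — branch into (¬p2 → p3)  //  ¬p4.
  branch 1 (add (¬p2 → p3)):
    (p3 ∨ p2): β-rule — branch into p3  //  p2.
      branch 1.1 (add p3):
        ¬(((¬p2 → p3) ∨ ¬p4) ∧ (p3 ∨ p2)): β-rule — branch into ¬((¬p2 → p3) ∨ ¬p4)  //  ¬(p3 ∨ p2).
          branch 1.1.1 (add ¬((¬p2 → p3) ∨ ¬p4)):
            ¬((¬p2 → p3) ∨ ¬p4): α-rule — add ¬(¬p2 → p3), ¬¬p4.
            ¬(¬p2 → p3): α-rule — add ¬p2, ¬p3.
            × closes — contains both p3 and ¬p3.
          branch 1.1.2 (add ¬(p3 ∨ p2)):
            ¬(p3 ∨ p2): α-rule — add ¬p3, ¬p2.
            × closes — contains both p3 and ¬p3.
      branch 1.2 (add p2):
        ¬(((¬p2 → p3) ∨ ¬p4) ∧ (p3 ∨ p2)): β-rule — branch into ¬((¬p2 → p3) ∨ ¬p4)  //  ¬(p3 ∨ p2).
          branch 1.2.1 (add ¬((¬p2 → p3) ∨ ¬p4)):
            ¬((¬p2 → p3) ∨ ¬p4): α-rule — add ¬(¬p2 → p3), ¬¬p4.
            ¬(¬p2 → p3): α-rule — add ¬p2, ¬p3.
            × closes — contains both p2 and ¬p2.
          branch 1.2.2 (add ¬(p3 ∨ p2)):
            ¬(p3 ∨ p2): α-rule — add ¬p3, ¬p2.
            × closes — contains both p3 and ¬p3.
  branch 2 (add ¬p4):
    × closes — contains both p4 and ¬p4.
All 5 branches close.
Every branch closed; the formula is unsatisfiable.

Unsatisfiable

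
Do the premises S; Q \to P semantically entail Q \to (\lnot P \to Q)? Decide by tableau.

Yes

Initial set: {S; (Q \to P); \lnot (Q \to (\lnot P \to Q))}.
\lnot (Q \to (\lnot P \to Q)): α-rule — add Q, \lnot (\lnot P \to Q).
\lnot (\lnot P \to Q): α-rule — add \lnot P, \lnot Q.
× closes — contains both Q and \lnot Q.
All 1 branch closes.
Every branch closed, so the premises entail the conclusion.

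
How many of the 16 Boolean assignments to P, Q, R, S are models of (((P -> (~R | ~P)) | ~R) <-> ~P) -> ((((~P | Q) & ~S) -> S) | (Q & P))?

Initial set: {T ((((P -> (~R | ~P)) | ~R) <-> ~P) -> ((((~P | Q) & ~S) -> S) | (Q & P)))}.
T ((((P -> (~R | ~P)) | ~R) <-> ~P) -> ((((~P | Q) & ~S) -> S) | (Q & P))): β-rule — branch into F (((P -> (~R | ~P)) | ~R) <-> ~P)  //  T ((((~P | Q) & ~S) -> S) | (Q & P)).
  branch 1 (add F (((P -> (~R | ~P)) | ~R) <-> ~P)):
    F (((P -> (~R | ~P)) | ~R) <-> ~P): β-rule — branch into T ((P -> (~R | ~P)) | ~R), F ~P  //  F ((P -> (~R | ~P)) | ~R), T ~P.
      branch 1.1 (add T ((P -> (~R | ~P)) | ~R), F ~P):
        T ((P -> (~R | ~P)) | ~R): β-rule — branch into T (P -> (~R | ~P))  //  T ~R.
          branch 1.1.1 (add T (P -> (~R | ~P))):
            T (P -> (~R | ~P)): β-rule — branch into F P  //  T (~R | ~P).
              branch 1.1.1.1 (add F P):
                × closes — contains both P and ~P.
              branch 1.1.1.2 (add T (~R | ~P)):
                T (~R | ~P): β-rule — branch into T ~R  //  T ~P.
                  branch 1.1.1.2.1 (add T ~R):
                    ○ open, literals {P=T, R=F}.
                  branch 1.1.1.2.2 (add T ~P):
                    × closes — contains both P and ~P.
          branch 1.1.2 (add T ~R):
            ○ open, literals {P=T, R=F}.
      branch 1.2 (add F ((P -> (~R | ~P)) | ~R), T ~P):
        F ((P -> (~R | ~P)) | ~R): α-rule — add F (P -> (~R | ~P)), F ~R.
        F (P -> (~R | ~P)): α-rule — add T P, F (~R | ~P).
        × closes — contains both P and ~P.
  branch 2 (add T ((((~P | Q) & ~S) -> S) | (Q & P))):
    T ((((~P | Q) & ~S) -> S) | (Q & P)): β-rule — branch into T (((~P | Q) & ~S) -> S)  //  T (Q & P).
      branch 2.1 (add T (((~P | Q) & ~S) -> S)):
        T (((~P | Q) & ~S) -> S): β-rule — branch into F ((~P | Q) & ~S)  //  T S.
          branch 2.1.1 (add F ((~P | Q) & ~S)):
            F ((~P | Q) & ~S): β-rule — branch into F (~P | Q)  //  F ~S.
              branch 2.1.1.1 (add F (~P | Q)):
                F (~P | Q): α-rule — add F ~P, F Q.
                ○ open, literals {P=T, Q=F}.
              branch 2.1.1.2 (add F ~S):
                ○ open, literals {S=T}.
          branch 2.1.2 (add T S):
            ○ open, literals {S=T}.
      branch 2.2 (add T (Q & P)):
        T (Q & P): α-rule — add T Q, T P.
        ○ open, literals {P=T, Q=T}.
3 branches closed, 6 open.
Each open branch fixes some atoms; the unmentioned ones are free. Counting distinct full assignments: branch {P=T, R=F} (Q, S) contributes 4 new; branch {P=T, R=F} (Q, S) contributes 0 new; branch {P=T, Q=F} (R, S) contributes 2 new; branch {S=T} (P, Q, R) contributes 5 new; branch {S=T} (P, Q, R) contributes 0 new; branch {P=T, Q=T} (R, S) contributes 1 new. Total: 12.

12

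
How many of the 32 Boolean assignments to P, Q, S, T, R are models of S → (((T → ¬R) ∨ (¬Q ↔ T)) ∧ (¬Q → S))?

Initial set: {(S → (((T → ¬R) ∨ (¬Q ↔ T)) ∧ (¬Q → S)))}.
(S → (((T → ¬R) ∨ (¬Q ↔ T)) ∧ (¬Q → S))): β-rule — branch into ¬S  //  (((T → ¬R) ∨ (¬Q ↔ T)) ∧ (¬Q → S)).
  branch 1 (add ¬S):
    ○ open, literals {S=false}.
  branch 2 (add (((T → ¬R) ∨ (¬Q ↔ T)) ∧ (¬Q → S))):
    (((T → ¬R) ∨ (¬Q ↔ T)) ∧ (¬Q → S)): α-rule — add ((T → ¬R) ∨ (¬Q ↔ T)), (¬Q → S).
    ((T → ¬R) ∨ (¬Q ↔ T)): β-rule — branch into (T → ¬R)  //  (¬Q ↔ T).
      branch 2.1 (add (T → ¬R)):
        (¬Q → S): β-rule — branch into ¬¬Q  //  S.
          branch 2.1.1 (add ¬¬Q):
            (T → ¬R): β-rule — branch into ¬T  //  ¬R.
              branch 2.1.1.1 (add ¬T):
                ○ open, literals {Q=true, T=false}.
              branch 2.1.1.2 (add ¬R):
                ○ open, literals {Q=true, R=false}.
          branch 2.1.2 (add S):
            (T → ¬R): β-rule — branch into ¬T  //  ¬R.
              branch 2.1.2.1 (add ¬T):
                ○ open, literals {S=true, T=false}.
              branch 2.1.2.2 (add ¬R):
                ○ open, literals {R=false, S=true}.
      branch 2.2 (add (¬Q ↔ T)):
        (¬Q → S): β-rule — branch into ¬¬Q  //  S.
          branch 2.2.1 (add ¬¬Q):
            (¬Q ↔ T): β-rule — branch into ¬Q, T  //  ¬¬Q, ¬T.
              branch 2.2.1.1 (add ¬Q, T):
                × closes — contains both Q and ¬Q.
              branch 2.2.1.2 (add ¬¬Q, ¬T):
                ○ open, literals {Q=true, T=false}.
          branch 2.2.2 (add S):
            (¬Q ↔ T): β-rule — branch into ¬Q, T  //  ¬¬Q, ¬T.
              branch 2.2.2.1 (add ¬Q, T):
                ○ open, literals {Q=false, S=true, T=true}.
              branch 2.2.2.2 (add ¬¬Q, ¬T):
                ○ open, literals {Q=true, S=true, T=false}.
1 branch closed, 8 open.
Each open branch fixes some atoms; the unmentioned ones are free. Counting distinct full assignments: branch {S=false} (P, Q, T, R) contributes 16 new; branch {Q=true, T=false} (P, S, R) contributes 4 new; branch {Q=true, R=false} (P, S, T) contributes 2 new; branch {S=true, T=false} (P, Q, R) contributes 4 new; branch {R=false, S=true} (P, Q, T) contributes 2 new; branch {Q=true, T=false} (P, S, R) contributes 0 new; branch {Q=false, S=true, T=true} (P, R) contributes 2 new; branch {Q=true, S=true, T=false} (P, R) contributes 0 new. Total: 30.

30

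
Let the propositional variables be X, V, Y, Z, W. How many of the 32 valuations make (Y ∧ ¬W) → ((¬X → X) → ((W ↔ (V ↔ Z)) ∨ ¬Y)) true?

30

Initial set: {((Y ∧ ¬W) → ((¬X → X) → ((W ↔ (V ↔ Z)) ∨ ¬Y)))}.
((Y ∧ ¬W) → ((¬X → X) → ((W ↔ (V ↔ Z)) ∨ ¬Y))): β-rule — branch into ¬(Y ∧ ¬W)  //  ((¬X → X) → ((W ↔ (V ↔ Z)) ∨ ¬Y)).
  branch 1 (add ¬(Y ∧ ¬W)):
    ¬(Y ∧ ¬W): β-rule — branch into ¬Y  //  ¬¬W.
      branch 1.1 (add ¬Y):
        ○ open, literals {Y=false}.
      branch 1.2 (add ¬¬W):
        ○ open, literals {W=true}.
  branch 2 (add ((¬X → X) → ((W ↔ (V ↔ Z)) ∨ ¬Y))):
    ((¬X → X) → ((W ↔ (V ↔ Z)) ∨ ¬Y)): β-rule — branch into ¬(¬X → X)  //  ((W ↔ (V ↔ Z)) ∨ ¬Y).
      branch 2.1 (add ¬(¬X → X)):
        ¬(¬X → X): α-rule — add ¬X, ¬X.
        ○ open, literals {X=false}.
      branch 2.2 (add ((W ↔ (V ↔ Z)) ∨ ¬Y)):
        ((W ↔ (V ↔ Z)) ∨ ¬Y): β-rule — branch into (W ↔ (V ↔ Z))  //  ¬Y.
          branch 2.2.1 (add (W ↔ (V ↔ Z))):
            (W ↔ (V ↔ Z)): β-rule — branch into W, (V ↔ Z)  //  ¬W, ¬(V ↔ Z).
              branch 2.2.1.1 (add W, (V ↔ Z)):
                (V ↔ Z): β-rule — branch into V, Z  //  ¬V, ¬Z.
                  branch 2.2.1.1.1 (add V, Z):
                    ○ open, literals {V=true, W=true, Z=true}.
                  branch 2.2.1.1.2 (add ¬V, ¬Z):
                    ○ open, literals {V=false, W=true, Z=false}.
              branch 2.2.1.2 (add ¬W, ¬(V ↔ Z)):
                ¬(V ↔ Z): β-rule — branch into V, ¬Z  //  ¬V, Z.
                  branch 2.2.1.2.1 (add V, ¬Z):
                    ○ open, literals {V=true, W=false, Z=false}.
                  branch 2.2.1.2.2 (add ¬V, Z):
                    ○ open, literals {V=false, W=false, Z=true}.
          branch 2.2.2 (add ¬Y):
            ○ open, literals {Y=false}.
0 branches closed, 8 open.
Each open branch fixes some atoms; the unmentioned ones are free. Counting distinct full assignments: branch {Y=false} (X, V, Z, W) contributes 16 new; branch {W=true} (X, V, Y, Z) contributes 8 new; branch {X=false} (V, Y, Z, W) contributes 4 new; branch {V=true, W=true, Z=true} (X, Y) contributes 0 new; branch {V=false, W=true, Z=false} (X, Y) contributes 0 new; branch {V=true, W=false, Z=false} (X, Y) contributes 1 new; branch {V=false, W=false, Z=true} (X, Y) contributes 1 new; branch {Y=false} (X, V, Z, W) contributes 0 new. Total: 30.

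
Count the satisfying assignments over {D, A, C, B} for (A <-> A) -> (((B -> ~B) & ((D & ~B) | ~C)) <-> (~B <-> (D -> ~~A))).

10

Initial set: {((A <-> A) -> (((B -> ~B) & ((D & ~B) | ~C)) <-> (~B <-> (D -> ~~A))))}.
((A <-> A) -> (((B -> ~B) & ((D & ~B) | ~C)) <-> (~B <-> (D -> ~~A)))): β-rule — branch into ~(A <-> A)  //  (((B -> ~B) & ((D & ~B) | ~C)) <-> (~B <-> (D -> ~~A))).
  branch 1 (add ~(A <-> A)):
    ~(A <-> A): β-rule — branch into A, ~A  //  ~A, A.
      branch 1.1 (add A, ~A):
        × closes — contains both A and ~A.
      branch 1.2 (add ~A, A):
        × closes — contains both A and ~A.
  branch 2 (add (((B -> ~B) & ((D & ~B) | ~C)) <-> (~B <-> (D -> ~~A)))):
    (((B -> ~B) & ((D & ~B) | ~C)) <-> (~B <-> (D -> ~~A))): β-rule — branch into ((B -> ~B) & ((D & ~B) | ~C)), (~B <-> (D -> ~~A))  //  ~((B -> ~B) & ((D & ~B) | ~C)), ~(~B <-> (D -> ~~A)).
      branch 2.1 (add ((B -> ~B) & ((D & ~B) | ~C)), (~B <-> (D -> ~~A))):
        ((B -> ~B) & ((D & ~B) | ~C)): α-rule — add (B -> ~B), ((D & ~B) | ~C).
        (~B <-> (D -> ~~A)): β-rule — branch into ~B, (D -> ~~A)  //  ~~B, ~(D -> ~~A).
          branch 2.1.1 (add ~B, (D -> ~~A)):
            (B -> ~B): β-rule — branch into ~B  //  ~B.
              branch 2.1.1.1 (add ~B):
                ((D & ~B) | ~C): β-rule — branch into (D & ~B)  //  ~C.
                  branch 2.1.1.1.1 (add (D & ~B)):
                    (D & ~B): α-rule — add D, ~B.
                    (D -> ~~A): β-rule — branch into ~D  //  ~~A.
                      branch 2.1.1.1.1.1 (add ~D):
                        × closes — contains both D and ~D.
                      branch 2.1.1.1.1.2 (add ~~A):
                        ~~A: drop double negation, giving A.
                        ○ open, literals {A=true, B=false, D=true}.
                  branch 2.1.1.1.2 (add ~C):
                    (D -> ~~A): β-rule — branch into ~D  //  ~~A.
                      branch 2.1.1.1.2.1 (add ~D):
                        ○ open, literals {B=false, C=false, D=false}.
                      branch 2.1.1.1.2.2 (add ~~A):
                        ~~A: drop double negation, giving A.
                        ○ open, literals {A=true, B=false, C=false}.
              branch 2.1.1.2 (add ~B):
                ((D & ~B) | ~C): β-rule — branch into (D & ~B)  //  ~C.
                  branch 2.1.1.2.1 (add (D & ~B)):
                    (D & ~B): α-rule — add D, ~B.
                    (D -> ~~A): β-rule — branch into ~D  //  ~~A.
                      branch 2.1.1.2.1.1 (add ~D):
                        × closes — contains both D and ~D.
                      branch 2.1.1.2.1.2 (add ~~A):
                        ~~A: drop double negation, giving A.
                        ○ open, literals {A=true, B=false, D=true}.
                  branch 2.1.1.2.2 (add ~C):
                    (D -> ~~A): β-rule — branch into ~D  //  ~~A.
                      branch 2.1.1.2.2.1 (add ~D):
                        ○ open, literals {B=false, C=false, D=false}.
                      branch 2.1.1.2.2.2 (add ~~A):
                        ~~A: drop double negation, giving A.
                        ○ open, literals {A=true, B=false, C=false}.
          branch 2.1.2 (add ~~B, ~(D -> ~~A)):
            ~(D -> ~~A): α-rule — add D, ~~~A.
            ~~~A: drop double negation, giving ~A.
            (B -> ~B): β-rule — branch into ~B  //  ~B.
              branch 2.1.2.1 (add ~B):
                × closes — contains both B and ~B.
              branch 2.1.2.2 (add ~B):
                × closes — contains both B and ~B.
      branch 2.2 (add ~((B -> ~B) & ((D & ~B) | ~C)), ~(~B <-> (D -> ~~A))):
        ~((B -> ~B) & ((D & ~B) | ~C)): β-rule — branch into ~(B -> ~B)  //  ~((D & ~B) | ~C).
          branch 2.2.1 (add ~(B -> ~B)):
            ~(B -> ~B): α-rule — add B, ~~B.
            ~(~B <-> (D -> ~~A)): β-rule — branch into ~B, ~(D -> ~~A)  //  ~~B, (D -> ~~A).
              branch 2.2.1.1 (add ~B, ~(D -> ~~A)):
                × closes — contains both B and ~B.
              branch 2.2.1.2 (add ~~B, (D -> ~~A)):
                (D -> ~~A): β-rule — branch into ~D  //  ~~A.
                  branch 2.2.1.2.1 (add ~D):
                    ○ open, literals {B=true, D=false}.
                  branch 2.2.1.2.2 (add ~~A):
                    ~~A: drop double negation, giving A.
                    ○ open, literals {A=true, B=true}.
          branch 2.2.2 (add ~((D & ~B) | ~C)):
            ~((D & ~B) | ~C): α-rule — add ~(D & ~B), ~~C.
            ~(~B <-> (D -> ~~A)): β-rule — branch into ~B, ~(D -> ~~A)  //  ~~B, (D -> ~~A).
              branch 2.2.2.1 (add ~B, ~(D -> ~~A)):
                ~(D -> ~~A): α-rule — add D, ~~~A.
                ~~~A: drop double negation, giving ~A.
                ~(D & ~B): β-rule — branch into ~D  //  ~~B.
                  branch 2.2.2.1.1 (add ~D):
                    × closes — contains both D and ~D.
                  branch 2.2.2.1.2 (add ~~B):
                    × closes — contains both B and ~B.
              branch 2.2.2.2 (add ~~B, (D -> ~~A)):
                ~(D & ~B): β-rule — branch into ~D  //  ~~B.
                  branch 2.2.2.2.1 (add ~D):
                    (D -> ~~A): β-rule — branch into ~D  //  ~~A.
                      branch 2.2.2.2.1.1 (add ~D):
                        ○ open, literals {B=true, C=true, D=false}.
                      branch 2.2.2.2.1.2 (add ~~A):
                        ~~A: drop double negation, giving A.
                        ○ open, literals {A=true, B=true, C=true, D=false}.
                  branch 2.2.2.2.2 (add ~~B):
                    (D -> ~~A): β-rule — branch into ~D  //  ~~A.
                      branch 2.2.2.2.2.1 (add ~D):
                        ○ open, literals {B=true, C=true, D=false}.
                      branch 2.2.2.2.2.2 (add ~~A):
                        ~~A: drop double negation, giving A.
                        ○ open, literals {A=true, B=true, C=true}.
9 branches closed, 12 open.
Each open branch fixes some atoms; the unmentioned ones are free. Counting distinct full assignments: branch {A=true, B=false, D=true} (C) contributes 2 new; branch {B=false, C=false, D=false} (A) contributes 2 new; branch {A=true, B=false, C=false} (D) contributes 0 new; branch {A=true, B=false, D=true} (C) contributes 0 new; branch {B=false, C=false, D=false} (A) contributes 0 new; branch {A=true, B=false, C=false} (D) contributes 0 new; branch {B=true, D=false} (A, C) contributes 4 new; branch {A=true, B=true} (D, C) contributes 2 new; branch {B=true, C=true, D=false} (A) contributes 0 new; branch {A=true, B=true, C=true, D=false} (none free) contributes 0 new; branch {B=true, C=true, D=false} (A) contributes 0 new; branch {A=true, B=true, C=true} (D) contributes 0 new. Total: 10.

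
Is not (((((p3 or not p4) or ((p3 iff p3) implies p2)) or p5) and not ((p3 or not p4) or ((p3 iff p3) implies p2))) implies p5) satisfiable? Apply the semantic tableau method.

Unsatisfiable

Initial set: {T not (((((p3 or not p4) or ((p3 iff p3) implies p2)) or p5) and not ((p3 or not p4) or ((p3 iff p3) implies p2))) implies p5)}.
T not (((((p3 or not p4) or ((p3 iff p3) implies p2)) or p5) and not ((p3 or not p4) or ((p3 iff p3) implies p2))) implies p5): α-rule — add T ((((p3 or not p4) or ((p3 iff p3) implies p2)) or p5) and not ((p3 or not p4) or ((p3 iff p3) implies p2))), F p5.
T ((((p3 or not p4) or ((p3 iff p3) implies p2)) or p5) and not ((p3 or not p4) or ((p3 iff p3) implies p2))): α-rule — add T (((p3 or not p4) or ((p3 iff p3) implies p2)) or p5), T not ((p3 or not p4) or ((p3 iff p3) implies p2)).
T not ((p3 or not p4) or ((p3 iff p3) implies p2)): α-rule — add F (p3 or not p4), F ((p3 iff p3) implies p2).
F (p3 or not p4): α-rule — add F p3, F not p4.
F ((p3 iff p3) implies p2): α-rule — add T (p3 iff p3), F p2.
T (((p3 or not p4) or ((p3 iff p3) implies p2)) or p5): β-rule — branch into T ((p3 or not p4) or ((p3 iff p3) implies p2))  //  T p5.
  branch 1 (add T ((p3 or not p4) or ((p3 iff p3) implies p2))):
    T (p3 iff p3): β-rule — branch into T p3, T p3  //  F p3, F p3.
      branch 1.1 (add T p3, T p3):
        × closes — contains both p3 and not p3.
      branch 1.2 (add F p3, F p3):
        T ((p3 or not p4) or ((p3 iff p3) implies p2)): β-rule — branch into T (p3 or not p4)  //  T ((p3 iff p3) implies p2).
          branch 1.2.1 (add T (p3 or not p4)):
            T (p3 or not p4): β-rule — branch into T p3  //  T not p4.
              branch 1.2.1.1 (add T p3):
                × closes — contains both p3 and not p3.
              branch 1.2.1.2 (add T not p4):
                × closes — contains both p4 and not p4.
          branch 1.2.2 (add T ((p3 iff p3) implies p2)):
            T ((p3 iff p3) implies p2): β-rule — branch into F (p3 iff p3)  //  T p2.
              branch 1.2.2.1 (add F (p3 iff p3)):
                F (p3 iff p3): β-rule — branch into T p3, F p3  //  F p3, T p3.
                  branch 1.2.2.1.1 (add T p3, F p3):
                    × closes — contains both p3 and not p3.
                  branch 1.2.2.1.2 (add F p3, T p3):
                    × closes — contains both p3 and not p3.
              branch 1.2.2.2 (add T p2):
                × closes — contains both p2 and not p2.
  branch 2 (add T p5):
    × closes — contains both p5 and not p5.
All 7 branches close.
Every branch closed; the formula is unsatisfiable.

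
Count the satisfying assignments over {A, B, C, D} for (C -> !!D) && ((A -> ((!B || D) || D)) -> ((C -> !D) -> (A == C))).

9

Initial set: {((C -> !!D) && ((A -> ((!B || D) || D)) -> ((C -> !D) -> (A == C))))}.
((C -> !!D) && ((A -> ((!B || D) || D)) -> ((C -> !D) -> (A == C)))): α-rule — add (C -> !!D), ((A -> ((!B || D) || D)) -> ((C -> !D) -> (A == C))).
(C -> !!D): β-rule — branch into !C  //  !!D.
  branch 1 (add !C):
    ((A -> ((!B || D) || D)) -> ((C -> !D) -> (A == C))): β-rule — branch into !(A -> ((!B || D) || D))  //  ((C -> !D) -> (A == C)).
      branch 1.1 (add !(A -> ((!B || D) || D))):
        !(A -> ((!B || D) || D)): α-rule — add A, !((!B || D) || D).
        !((!B || D) || D): α-rule — add !(!B || D), !D.
        !(!B || D): α-rule — add !!B, !D.
        ○ open, literals {A=1, B=1, C=0, D=0}.
      branch 1.2 (add ((C -> !D) -> (A == C))):
        ((C -> !D) -> (A == C)): β-rule — branch into !(C -> !D)  //  (A == C).
          branch 1.2.1 (add !(C -> !D)):
            !(C -> !D): α-rule — add C, !!D.
            × closes — contains both C and !C.
          branch 1.2.2 (add (A == C)):
            (A == C): β-rule — branch into A, C  //  !A, !C.
              branch 1.2.2.1 (add A, C):
                × closes — contains both C and !C.
              branch 1.2.2.2 (add !A, !C):
                ○ open, literals {A=0, C=0}.
  branch 2 (add !!D):
    !!D: drop double negation, giving D.
    ((A -> ((!B || D) || D)) -> ((C -> !D) -> (A == C))): β-rule — branch into !(A -> ((!B || D) || D))  //  ((C -> !D) -> (A == C)).
      branch 2.1 (add !(A -> ((!B || D) || D))):
        !(A -> ((!B || D) || D)): α-rule — add A, !((!B || D) || D).
        !((!B || D) || D): α-rule — add !(!B || D), !D.
        × closes — contains both D and !D.
      branch 2.2 (add ((C -> !D) -> (A == C))):
        ((C -> !D) -> (A == C)): β-rule — branch into !(C -> !D)  //  (A == C).
          branch 2.2.1 (add !(C -> !D)):
            !(C -> !D): α-rule — add C, !!D.
            ○ open, literals {C=1, D=1}.
          branch 2.2.2 (add (A == C)):
            (A == C): β-rule — branch into A, C  //  !A, !C.
              branch 2.2.2.1 (add A, C):
                ○ open, literals {A=1, C=1, D=1}.
              branch 2.2.2.2 (add !A, !C):
                ○ open, literals {A=0, C=0, D=1}.
3 branches closed, 5 open.
Each open branch fixes some atoms; the unmentioned ones are free. Counting distinct full assignments: branch {A=1, B=1, C=0, D=0} (none free) contributes 1 new; branch {A=0, C=0} (B, D) contributes 4 new; branch {C=1, D=1} (A, B) contributes 4 new; branch {A=1, C=1, D=1} (B) contributes 0 new; branch {A=0, C=0, D=1} (B) contributes 0 new. Total: 9.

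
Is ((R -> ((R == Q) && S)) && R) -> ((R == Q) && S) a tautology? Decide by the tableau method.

Valid

Assume the negation and expand:
Initial set: {!(((R -> ((R == Q) && S)) && R) -> ((R == Q) && S))}.
!(((R -> ((R == Q) && S)) && R) -> ((R == Q) && S)): α-rule — add ((R -> ((R == Q) && S)) && R), !((R == Q) && S).
((R -> ((R == Q) && S)) && R): α-rule — add (R -> ((R == Q) && S)), R.
!((R == Q) && S): β-rule — branch into !(R == Q)  //  !S.
  branch 1 (add !(R == Q)):
    (R -> ((R == Q) && S)): β-rule — branch into !R  //  ((R == Q) && S).
      branch 1.1 (add !R):
        × closes — contains both R and !R.
      branch 1.2 (add ((R == Q) && S)):
        ((R == Q) && S): α-rule — add (R == Q), S.
        !(R == Q): β-rule — branch into R, !Q  //  !R, Q.
          branch 1.2.1 (add R, !Q):
            (R == Q): β-rule — branch into R, Q  //  !R, !Q.
              branch 1.2.1.1 (add R, Q):
                × closes — contains both Q and !Q.
              branch 1.2.1.2 (add !R, !Q):
                × closes — contains both R and !R.
          branch 1.2.2 (add !R, Q):
            × closes — contains both R and !R.
  branch 2 (add !S):
    (R -> ((R == Q) && S)): β-rule — branch into !R  //  ((R == Q) && S).
      branch 2.1 (add !R):
        × closes — contains both R and !R.
      branch 2.2 (add ((R == Q) && S)):
        ((R == Q) && S): α-rule — add (R == Q), S.
        × closes — contains both S and !S.
All 6 branches close.
Every branch closed, so the negation is unsatisfiable and the formula is valid.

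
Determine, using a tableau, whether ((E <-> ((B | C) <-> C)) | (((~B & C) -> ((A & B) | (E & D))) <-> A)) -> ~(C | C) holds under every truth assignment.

Not valid

Assume the negation and expand:
Initial set: {~(((E <-> ((B | C) <-> C)) | (((~B & C) -> ((A & B) | (E & D))) <-> A)) -> ~(C | C))}.
~(((E <-> ((B | C) <-> C)) | (((~B & C) -> ((A & B) | (E & D))) <-> A)) -> ~(C | C)): α-rule — add ((E <-> ((B | C) <-> C)) | (((~B & C) -> ((A & B) | (E & D))) <-> A)), ~~(C | C).
((E <-> ((B | C) <-> C)) | (((~B & C) -> ((A & B) | (E & D))) <-> A)): β-rule — branch into (E <-> ((B | C) <-> C))  //  (((~B & C) -> ((A & B) | (E & D))) <-> A).
  branch 1 (add (E <-> ((B | C) <-> C))):
    ~~(C | C): β-rule — branch into C  //  C.
      branch 1.1 (add C):
        (E <-> ((B | C) <-> C)): β-rule — branch into E, ((B | C) <-> C)  //  ~E, ~((B | C) <-> C).
          branch 1.1.1 (add E, ((B | C) <-> C)):
            ((B | C) <-> C): β-rule — branch into (B | C), C  //  ~(B | C), ~C.
              branch 1.1.1.1 (add (B | C), C):
                (B | C): β-rule — branch into B  //  C.
                  branch 1.1.1.1.1 (add B):
                    ○ open, literals {B=true, C=true, E=true}.
                  branch 1.1.1.1.2 (add C):
                    ○ open, literals {C=true, E=true}.
              branch 1.1.1.2 (add ~(B | C), ~C):
                × closes — contains both C and ~C.
          branch 1.1.2 (add ~E, ~((B | C) <-> C)):
            ~((B | C) <-> C): β-rule — branch into (B | C), ~C  //  ~(B | C), C.
              branch 1.1.2.1 (add (B | C), ~C):
                × closes — contains both C and ~C.
              branch 1.1.2.2 (add ~(B | C), C):
                ~(B | C): α-rule — add ~B, ~C.
                × closes — contains both C and ~C.
      branch 1.2 (add C):
        (E <-> ((B | C) <-> C)): β-rule — branch into E, ((B | C) <-> C)  //  ~E, ~((B | C) <-> C).
          branch 1.2.1 (add E, ((B | C) <-> C)):
            ((B | C) <-> C): β-rule — branch into (B | C), C  //  ~(B | C), ~C.
              branch 1.2.1.1 (add (B | C), C):
                (B | C): β-rule — branch into B  //  C.
                  branch 1.2.1.1.1 (add B):
                    ○ open, literals {B=true, C=true, E=true}.
                  branch 1.2.1.1.2 (add C):
                    ○ open, literals {C=true, E=true}.
              branch 1.2.1.2 (add ~(B | C), ~C):
                × closes — contains both C and ~C.
          branch 1.2.2 (add ~E, ~((B | C) <-> C)):
            ~((B | C) <-> C): β-rule — branch into (B | C), ~C  //  ~(B | C), C.
              branch 1.2.2.1 (add (B | C), ~C):
                × closes — contains both C and ~C.
              branch 1.2.2.2 (add ~(B | C), C):
                ~(B | C): α-rule — add ~B, ~C.
                × closes — contains both C and ~C.
  branch 2 (add (((~B & C) -> ((A & B) | (E & D))) <-> A)):
    ~~(C | C): β-rule — branch into C  //  C.
      branch 2.1 (add C):
        (((~B & C) -> ((A & B) | (E & D))) <-> A): β-rule — branch into ((~B & C) -> ((A & B) | (E & D))), A  //  ~((~B & C) -> ((A & B) | (E & D))), ~A.
          branch 2.1.1 (add ((~B & C) -> ((A & B) | (E & D))), A):
            ((~B & C) -> ((A & B) | (E & D))): β-rule — branch into ~(~B & C)  //  ((A & B) | (E & D)).
              branch 2.1.1.1 (add ~(~B & C)):
                ~(~B & C): β-rule — branch into ~~B  //  ~C.
                  branch 2.1.1.1.1 (add ~~B):
                    ○ open, literals {A=true, B=true, C=true}.
                  branch 2.1.1.1.2 (add ~C):
                    × closes — contains both C and ~C.
              branch 2.1.1.2 (add ((A & B) | (E & D))):
                ((A & B) | (E & D)): β-rule — branch into (A & B)  //  (E & D).
                  branch 2.1.1.2.1 (add (A & B)):
                    (A & B): α-rule — add A, B.
                    ○ open, literals {A=true, B=true, C=true}.
                  branch 2.1.1.2.2 (add (E & D)):
                    (E & D): α-rule — add E, D.
                    ○ open, literals {A=true, C=true, D=true, E=true}.
          branch 2.1.2 (add ~((~B & C) -> ((A & B) | (E & D))), ~A):
            ~((~B & C) -> ((A & B) | (E & D))): α-rule — add (~B & C), ~((A & B) | (E & D)).
            (~B & C): α-rule — add ~B, C.
            ~((A & B) | (E & D)): α-rule — add ~(A & B), ~(E & D).
            ~(A & B): β-rule — branch into ~A  //  ~B.
              branch 2.1.2.1 (add ~A):
                ~(E & D): β-rule — branch into ~E  //  ~D.
                  branch 2.1.2.1.1 (add ~E):
                    ○ open, literals {A=false, B=false, C=true, E=false}.
                  branch 2.1.2.1.2 (add ~D):
                    ○ open, literals {A=false, B=false, C=true, D=false}.
              branch 2.1.2.2 (add ~B):
                ~(E & D): β-rule — branch into ~E  //  ~D.
                  branch 2.1.2.2.1 (add ~E):
                    ○ open, literals {A=false, B=false, C=true, E=false}.
                  branch 2.1.2.2.2 (add ~D):
                    ○ open, literals {A=false, B=false, C=true, D=false}.
      branch 2.2 (add C):
        (((~B & C) -> ((A & B) | (E & D))) <-> A): β-rule — branch into ((~B & C) -> ((A & B) | (E & D))), A  //  ~((~B & C) -> ((A & B) | (E & D))), ~A.
          branch 2.2.1 (add ((~B & C) -> ((A & B) | (E & D))), A):
            ((~B & C) -> ((A & B) | (E & D))): β-rule — branch into ~(~B & C)  //  ((A & B) | (E & D)).
              branch 2.2.1.1 (add ~(~B & C)):
                ~(~B & C): β-rule — branch into ~~B  //  ~C.
                  branch 2.2.1.1.1 (add ~~B):
                    ○ open, literals {A=true, B=true, C=true}.
                  branch 2.2.1.1.2 (add ~C):
                    × closes — contains both C and ~C.
              branch 2.2.1.2 (add ((A & B) | (E & D))):
                ((A & B) | (E & D)): β-rule — branch into (A & B)  //  (E & D).
                  branch 2.2.1.2.1 (add (A & B)):
                    (A & B): α-rule — add A, B.
                    ○ open, literals {A=true, B=true, C=true}.
                  branch 2.2.1.2.2 (add (E & D)):
                    (E & D): α-rule — add E, D.
                    ○ open, literals {A=true, C=true, D=true, E=true}.
          branch 2.2.2 (add ~((~B & C) -> ((A & B) | (E & D))), ~A):
            ~((~B & C) -> ((A & B) | (E & D))): α-rule — add (~B & C), ~((A & B) | (E & D)).
            (~B & C): α-rule — add ~B, C.
            ~((A & B) | (E & D)): α-rule — add ~(A & B), ~(E & D).
            ~(A & B): β-rule — branch into ~A  //  ~B.
              branch 2.2.2.1 (add ~A):
                ~(E & D): β-rule — branch into ~E  //  ~D.
                  branch 2.2.2.1.1 (add ~E):
                    ○ open, literals {A=false, B=false, C=true, E=false}.
                  branch 2.2.2.1.2 (add ~D):
                    ○ open, literals {A=false, B=false, C=true, D=false}.
              branch 2.2.2.2 (add ~B):
                ~(E & D): β-rule — branch into ~E  //  ~D.
                  branch 2.2.2.2.1 (add ~E):
                    ○ open, literals {A=false, B=false, C=true, E=false}.
                  branch 2.2.2.2.2 (add ~D):
                    ○ open, literals {A=false, B=false, C=true, D=false}.
8 branches closed, 18 open.
An open branch gives a countermodel: B=true, C=true, E=true (unmentioned atoms arbitrary); under it the original formula is false.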